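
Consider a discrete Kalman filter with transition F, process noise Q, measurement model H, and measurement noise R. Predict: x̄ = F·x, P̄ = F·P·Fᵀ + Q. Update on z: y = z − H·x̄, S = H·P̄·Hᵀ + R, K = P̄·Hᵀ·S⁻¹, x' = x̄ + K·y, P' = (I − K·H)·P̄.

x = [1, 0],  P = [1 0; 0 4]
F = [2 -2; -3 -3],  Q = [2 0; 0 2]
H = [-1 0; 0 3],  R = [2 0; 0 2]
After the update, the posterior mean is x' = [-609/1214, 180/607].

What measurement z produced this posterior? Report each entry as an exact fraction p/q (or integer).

x̄ = F·x = [2, -3]
P̄ = F·P·Fᵀ + Q = [22 18; 18 47]
S = H·P̄·Hᵀ + R = [24 -54; -54 425]
K = P̄·Hᵀ·S⁻¹ = [-3217/3642 9/607; -3/607 201/607]
x' − x̄ = [-3037/1214, 2001/607] = K·y
y = (KᵀK)⁻¹·Kᵀ·(x' − x̄) = [3, 10]
z = y + H·x̄ = [3, 10] + [-2, -9] = [1, 1]

z = [1, 1]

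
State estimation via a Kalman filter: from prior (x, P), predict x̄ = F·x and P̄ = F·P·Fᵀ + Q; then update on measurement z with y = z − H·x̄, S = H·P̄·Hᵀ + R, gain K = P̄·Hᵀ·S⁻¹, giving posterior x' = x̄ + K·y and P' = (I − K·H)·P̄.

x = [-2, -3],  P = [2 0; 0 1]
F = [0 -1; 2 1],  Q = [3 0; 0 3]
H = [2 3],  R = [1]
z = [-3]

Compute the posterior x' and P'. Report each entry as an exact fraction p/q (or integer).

x' = [399/113, -383/113]
P' = [427/113 -283/113; -283/113 200/113]

x̄ = F·x = [3, -7]
P̄ = F·P·Fᵀ + Q = [4 -1; -1 12]
y = z − H·x̄ = [12]
S = H·P̄·Hᵀ + R = [113]
K = P̄·Hᵀ·S⁻¹ = [5/113; 34/113]
x' = x̄ + K·y = [399/113, -383/113]
P' = (I − K·H)·P̄ = [427/113 -283/113; -283/113 200/113]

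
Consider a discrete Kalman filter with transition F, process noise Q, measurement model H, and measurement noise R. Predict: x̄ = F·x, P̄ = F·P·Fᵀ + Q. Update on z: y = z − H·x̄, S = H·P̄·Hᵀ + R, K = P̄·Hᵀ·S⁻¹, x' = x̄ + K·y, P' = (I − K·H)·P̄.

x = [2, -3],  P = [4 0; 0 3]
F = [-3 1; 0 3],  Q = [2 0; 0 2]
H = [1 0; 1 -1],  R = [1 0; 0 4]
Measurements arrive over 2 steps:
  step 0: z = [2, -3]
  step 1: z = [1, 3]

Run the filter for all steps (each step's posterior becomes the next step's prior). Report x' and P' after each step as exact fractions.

step 0: x' = [243/166, 251/83], P' = [159/166 143/166; 143/166 707/166]
step 1: x' = [135483/149150, -27107/29830], P' = [67272/74575 12832/14915; 12832/14915 13236/2983]

step 0: x̄ = F·x = [-9, -9]
step 0: P̄ = F·P·Fᵀ + Q = [41 9; 9 29]
step 0: y = z − H·x̄ = [11, -3]
step 0: S = H·P̄·Hᵀ + R = [42 32; 32 56]
step 0: K = P̄·Hᵀ·S⁻¹ = [159/166 2/83; 143/166 -141/166]
step 0: x' = x̄ + K·y = [243/166, 251/83]
step 0: P' = (I − K·H)·P̄ = [159/166 143/166; 143/166 707/166]
step 1: x̄ = F·x = [-227/166, 753/83]
step 1: P̄ = F·P·Fᵀ + Q = [806/83 417/83; 417/83 6695/166]
step 1: y = z − H·x̄ = [393/166, 2231/166]
step 1: S = H·P̄·Hᵀ + R = [889/83 389/83; 389/83 7303/166]
step 1: K = P̄·Hᵀ·S⁻¹ = [67272/74575 778/74575; 12832/14915 -13337/14915]
step 1: x' = x̄ + K·y = [135483/149150, -27107/29830]
step 1: P' = (I − K·H)·P̄ = [67272/74575 12832/14915; 12832/14915 13236/2983]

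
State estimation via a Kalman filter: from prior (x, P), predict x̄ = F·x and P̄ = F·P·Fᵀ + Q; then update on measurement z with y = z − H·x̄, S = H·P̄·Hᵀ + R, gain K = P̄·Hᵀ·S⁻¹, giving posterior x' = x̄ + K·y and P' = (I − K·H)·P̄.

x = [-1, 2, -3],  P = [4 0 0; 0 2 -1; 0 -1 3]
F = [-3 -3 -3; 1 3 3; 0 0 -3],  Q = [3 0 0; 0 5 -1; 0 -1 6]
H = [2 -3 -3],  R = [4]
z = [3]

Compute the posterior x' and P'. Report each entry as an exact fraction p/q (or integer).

x' = [5964/799, -3970/799, 7155/799]
P' = [14709/799 -6006/799 15552/799; -6006/799 12123/799 -15955/799; 15552/799 -15955/799 26331/799]

x̄ = F·x = [6, -4, 9]
P̄ = F·P·Fᵀ + Q = [66 -39 18; -39 36 -19; 18 -19 33]
y = z − H·x̄ = [6]
S = H·P̄·Hᵀ + R = [799]
K = P̄·Hᵀ·S⁻¹ = [195/799; -129/799; -6/799]
x' = x̄ + K·y = [5964/799, -3970/799, 7155/799]
P' = (I − K·H)·P̄ = [14709/799 -6006/799 15552/799; -6006/799 12123/799 -15955/799; 15552/799 -15955/799 26331/799]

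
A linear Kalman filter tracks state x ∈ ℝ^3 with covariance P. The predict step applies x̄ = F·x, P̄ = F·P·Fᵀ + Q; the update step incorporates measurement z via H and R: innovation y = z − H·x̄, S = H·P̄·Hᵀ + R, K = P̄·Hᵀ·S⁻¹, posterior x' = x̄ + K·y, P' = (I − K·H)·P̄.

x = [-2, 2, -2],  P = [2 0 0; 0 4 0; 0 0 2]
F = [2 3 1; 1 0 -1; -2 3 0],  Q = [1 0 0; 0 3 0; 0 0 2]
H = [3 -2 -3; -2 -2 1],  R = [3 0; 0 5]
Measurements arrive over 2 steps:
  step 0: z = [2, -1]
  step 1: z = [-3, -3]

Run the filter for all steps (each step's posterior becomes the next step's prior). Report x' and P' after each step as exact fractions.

step 0: x̄ = F·x = [0, 0, 10]
step 0: P̄ = F·P·Fᵀ + Q = [47 2 28; 2 7 -4; 28 -4 46]
step 0: y = z − H·x̄ = [32, -11]
step 0: S = H·P̄·Hᵀ + R = [292 -160; -160 187]
step 0: K = P̄·Hᵀ·S⁻¹ = [-1289/29004 -2990/7251; -231/2417 -482/2417; -1487/4834 -662/2417]
step 0: x' = x̄ + K·y = [7526/2417, -2090/2417, 7660/2417]
step 0: P' = (I − K·H)·P̄ = [594305/29004 -16663/2417 121483/4834; -16663/2417 7239/2417 -21258/2417; 121483/4834 -21258/2417 75657/2417]
step 1: x̄ = F·x = [16442/2417, -134/2417, -21322/2417]
step 1: P̄ = F·P·Fᵀ + Q = [770366/7251 -70688/7251 -954623/7251; -70688/7251 131405/29004 217303/14502; -954623/7251 217303/14502 1404128/7251]
step 1: y = z − H·x̄ = [-120811/2417, 46687/2417]
step 1: S = H·P̄·Hᵀ + R = [39058892/7251 -16718800/7251; -16718800/7251 7471634/7251]
step 1: K = P̄·Hᵀ·S⁻¹ = [25242381/849225764 -105534967/424612882; -98544307/849225764 -99777975/424612882; -47100213/212306441 -34836617/424612882]
step 1: x' = x̄ + K·y = [438225367/849225764, 1023902103/849225764, 289795059/424612882]
step 1: P' = (I − K·H)·P̄ = [3194498305/849225764 -811646631/849225764 1855176839/424612882; -811646631/849225764 178872252/212306441 -297523749/212306441; 1855176839/424612882 -297523749/212306441 2346075597/424612882]

step 0: x' = [7526/2417, -2090/2417, 7660/2417], P' = [594305/29004 -16663/2417 121483/4834; -16663/2417 7239/2417 -21258/2417; 121483/4834 -21258/2417 75657/2417]
step 1: x' = [438225367/849225764, 1023902103/849225764, 289795059/424612882], P' = [3194498305/849225764 -811646631/849225764 1855176839/424612882; -811646631/849225764 178872252/212306441 -297523749/212306441; 1855176839/424612882 -297523749/212306441 2346075597/424612882]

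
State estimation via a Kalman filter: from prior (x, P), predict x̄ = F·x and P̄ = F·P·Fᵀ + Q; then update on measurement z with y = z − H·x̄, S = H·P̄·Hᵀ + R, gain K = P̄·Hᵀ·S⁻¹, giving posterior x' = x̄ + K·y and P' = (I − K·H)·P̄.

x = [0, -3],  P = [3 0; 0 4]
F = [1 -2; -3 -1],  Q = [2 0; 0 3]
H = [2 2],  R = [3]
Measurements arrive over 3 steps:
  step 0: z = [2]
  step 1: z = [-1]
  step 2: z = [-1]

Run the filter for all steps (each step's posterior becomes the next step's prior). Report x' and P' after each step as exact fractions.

step 0: x' = [130/43, -411/215], P' = [583/43 -571/43; -571/43 2954/215]
step 1: x' = [15098/2321, -16245/2321], P' = [914431/20889 -886024/20889; -886024/20889 872800/20889]
step 2: x' = [-4963148/4002991, 3493539/4002991], P' = [272863991/4002991 -265172915/4002991; -265172915/4002991 260437082/4002991]

step 0: x̄ = F·x = [6, 3]
step 0: P̄ = F·P·Fᵀ + Q = [21 -1; -1 34]
step 0: y = z − H·x̄ = [-16]
step 0: S = H·P̄·Hᵀ + R = [215]
step 0: K = P̄·Hᵀ·S⁻¹ = [8/43; 66/215]
step 0: x' = x̄ + K·y = [130/43, -411/215]
step 0: P' = (I − K·H)·P̄ = [583/43 -571/43; -571/43 2954/215]
step 1: x̄ = F·x = [1472/215, -1539/215]
step 1: P̄ = F·P·Fᵀ + Q = [26581/215 -17112/215; -17112/215 12704/215]
step 1: y = z − H·x̄ = [-81/215]
step 1: S = H·P̄·Hᵀ + R = [20889/215]
step 1: K = P̄·Hᵀ·S⁻¹ = [18938/20889; -8816/20889]
step 1: x' = x̄ + K·y = [15098/2321, -16245/2321]
step 1: P' = (I − K·H)·P̄ = [914431/20889 -886024/20889; -886024/20889 872800/20889]
step 2: x̄ = F·x = [47588/2321, -29049/2321]
step 2: P̄ = F·P·Fᵀ + Q = [887945/2321 -1809271/6963; -1809271/6963 3849202/20889]
step 2: y = z − H·x̄ = [-39399/2321]
step 2: S = H·P̄·Hᵀ + R = [4002991/20889]
step 2: K = P̄·Hᵀ·S⁻¹ = [5127384/4002991; -3157222/4002991]
step 2: x' = x̄ + K·y = [-4963148/4002991, 3493539/4002991]
step 2: P' = (I − K·H)·P̄ = [272863991/4002991 -265172915/4002991; -265172915/4002991 260437082/4002991]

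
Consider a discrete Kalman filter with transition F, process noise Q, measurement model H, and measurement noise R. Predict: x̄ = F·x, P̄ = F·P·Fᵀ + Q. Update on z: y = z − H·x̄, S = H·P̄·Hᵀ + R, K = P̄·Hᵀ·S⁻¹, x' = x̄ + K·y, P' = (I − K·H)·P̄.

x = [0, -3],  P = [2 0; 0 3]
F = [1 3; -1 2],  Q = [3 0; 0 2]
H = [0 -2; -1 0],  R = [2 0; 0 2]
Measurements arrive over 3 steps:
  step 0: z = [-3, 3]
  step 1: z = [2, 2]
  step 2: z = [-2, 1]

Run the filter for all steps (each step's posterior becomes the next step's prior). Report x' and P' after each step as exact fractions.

step 0: x' = [-873/305, 378/305], P' = [544/305 16/305; 16/305 144/305]
step 1: x' = [-22756/13555, -6529/13555], P' = [66782/40665 608/40665; 608/40665 18602/40665]
step 2: x' = [-1422505/1024089, 1017766/1024089], P' = [8317526/5120445 88444/5120445; 88444/5120445 2339636/5120445]

step 0: x̄ = F·x = [-9, -6]
step 0: P̄ = F·P·Fᵀ + Q = [32 16; 16 16]
step 0: y = z − H·x̄ = [-15, -6]
step 0: S = H·P̄·Hᵀ + R = [66 32; 32 34]
step 0: K = P̄·Hᵀ·S⁻¹ = [-16/305 -272/305; -144/305 -8/305]
step 0: x' = x̄ + K·y = [-873/305, 378/305]
step 0: P' = (I − K·H)·P̄ = [544/305 16/305; 16/305 144/305]
step 1: x̄ = F·x = [261/305, 1629/305]
step 1: P̄ = F·P·Fᵀ + Q = [2851/305 304/305; 304/305 1666/305]
step 1: y = z − H·x̄ = [3868/305, 871/305]
step 1: S = H·P̄·Hᵀ + R = [7274/305 608/305; 608/305 3461/305]
step 1: K = P̄·Hᵀ·S⁻¹ = [-608/40665 -33391/40665; -18602/40665 -304/40665]
step 1: x' = x̄ + K·y = [-22756/13555, -6529/13555]
step 1: P' = (I − K·H)·P̄ = [66782/40665 608/40665; 608/40665 18602/40665]
step 2: x̄ = F·x = [-42343/13555, 9698/13555]
step 2: P̄ = F·P·Fᵀ + Q = [359843/40665 44222/40665; 44222/40665 220088/40665]
step 2: y = z − H·x̄ = [-7714/13555, -28788/13555]
step 2: S = H·P̄·Hᵀ + R = [961682/40665 88444/40665; 88444/40665 441173/40665]
step 2: K = P̄·Hᵀ·S⁻¹ = [-88444/5120445 -4158763/5120445; -2339636/5120445 -44222/5120445]
step 2: x' = x̄ + K·y = [-1422505/1024089, 1017766/1024089]
step 2: P' = (I − K·H)·P̄ = [8317526/5120445 88444/5120445; 88444/5120445 2339636/5120445]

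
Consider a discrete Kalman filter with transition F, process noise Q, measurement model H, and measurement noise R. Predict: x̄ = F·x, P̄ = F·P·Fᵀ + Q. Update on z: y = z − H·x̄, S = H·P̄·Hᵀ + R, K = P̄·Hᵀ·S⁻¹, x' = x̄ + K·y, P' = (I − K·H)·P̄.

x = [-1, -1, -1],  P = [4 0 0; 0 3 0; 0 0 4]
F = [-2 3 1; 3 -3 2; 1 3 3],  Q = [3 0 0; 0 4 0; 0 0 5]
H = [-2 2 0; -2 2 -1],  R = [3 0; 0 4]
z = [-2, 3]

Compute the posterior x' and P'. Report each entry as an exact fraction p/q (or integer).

x̄ = F·x = [-2, -2, -7]
P̄ = F·P·Fᵀ + Q = [50 -43 31; -43 83 9; 31 9 72]
y = z − H·x̄ = [-2, -4]
S = H·P̄·Hᵀ + R = [879 920; 920 1040]
K = P̄·Hᵀ·S⁻¹ = [155/1694 -19623/67760; 963/1694 -18243/67760; 762/847 -15371/16940]
x' = x̄ + K·y = [-17357/16940, -34897/16940, -21894/4235]
P' = (I − K·H)·P̄ = [283009/67760 292309/67760 24273/16940; 292309/67760 350089/67760 47133/16940; 24273/16940 47133/16940 26801/4235]

x' = [-17357/16940, -34897/16940, -21894/4235]
P' = [283009/67760 292309/67760 24273/16940; 292309/67760 350089/67760 47133/16940; 24273/16940 47133/16940 26801/4235]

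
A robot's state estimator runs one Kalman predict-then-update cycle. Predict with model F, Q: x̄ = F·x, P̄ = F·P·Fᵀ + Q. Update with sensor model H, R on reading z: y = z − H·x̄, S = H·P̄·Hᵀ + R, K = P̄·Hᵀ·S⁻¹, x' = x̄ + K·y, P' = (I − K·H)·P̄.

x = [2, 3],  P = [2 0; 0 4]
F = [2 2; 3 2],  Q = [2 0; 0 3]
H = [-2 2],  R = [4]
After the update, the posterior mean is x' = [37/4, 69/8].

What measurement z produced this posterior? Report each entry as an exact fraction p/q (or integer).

x̄ = F·x = [10, 12]
P̄ = F·P·Fᵀ + Q = [26 28; 28 37]
S = H·P̄·Hᵀ + R = [32]
K = P̄·Hᵀ·S⁻¹ = [1/8; 9/16]
x' − x̄ = [-3/4, -27/8] = K·y
y = (KᵀK)⁻¹·Kᵀ·(x' − x̄) = [-6]
z = y + H·x̄ = [-6] + [4] = [-2]

z = [-2]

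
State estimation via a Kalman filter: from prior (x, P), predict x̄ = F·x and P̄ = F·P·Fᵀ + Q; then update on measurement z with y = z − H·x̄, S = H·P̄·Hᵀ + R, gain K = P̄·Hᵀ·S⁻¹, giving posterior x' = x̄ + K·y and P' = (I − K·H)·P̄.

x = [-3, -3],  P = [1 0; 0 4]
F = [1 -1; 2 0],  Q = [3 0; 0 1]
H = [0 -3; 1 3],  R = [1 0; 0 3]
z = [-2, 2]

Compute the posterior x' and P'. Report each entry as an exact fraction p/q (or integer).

x̄ = F·x = [0, -6]
P̄ = F·P·Fᵀ + Q = [8 2; 2 5]
y = z − H·x̄ = [-20, 20]
S = H·P̄·Hᵀ + R = [46 -51; -51 68]
K = P̄·Hᵀ·S⁻¹ = [18/31 338/527; -9/31 1/31]
x' = x̄ + K·y = [640/527, 14/31]
P' = (I − K·H)·P̄ = [1320/527 -6/31; -6/31 3/31]

x' = [640/527, 14/31]
P' = [1320/527 -6/31; -6/31 3/31]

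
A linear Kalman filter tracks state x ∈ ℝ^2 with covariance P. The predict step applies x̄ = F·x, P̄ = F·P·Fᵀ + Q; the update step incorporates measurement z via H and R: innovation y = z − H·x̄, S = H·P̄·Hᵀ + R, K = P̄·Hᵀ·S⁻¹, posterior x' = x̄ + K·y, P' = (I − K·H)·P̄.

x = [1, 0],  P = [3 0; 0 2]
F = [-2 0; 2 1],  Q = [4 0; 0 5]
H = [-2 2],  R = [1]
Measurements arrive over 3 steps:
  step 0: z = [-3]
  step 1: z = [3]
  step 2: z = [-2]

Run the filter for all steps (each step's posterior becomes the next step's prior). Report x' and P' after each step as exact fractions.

step 0: x̄ = F·x = [-2, 2]
step 0: P̄ = F·P·Fᵀ + Q = [16 -12; -12 19]
step 0: y = z − H·x̄ = [-11]
step 0: S = H·P̄·Hᵀ + R = [237]
step 0: K = P̄·Hᵀ·S⁻¹ = [-56/237; 62/237]
step 0: x' = x̄ + K·y = [142/237, -208/237]
step 0: P' = (I − K·H)·P̄ = [656/237 628/237; 628/237 659/237]
step 1: x̄ = F·x = [-284/237, 76/237]
step 1: P̄ = F·P·Fᵀ + Q = [3572/237 -3880/237; -3880/237 6980/237]
step 1: y = z − H·x̄ = [-3/79]
step 1: S = H·P̄·Hᵀ + R = [24495/79]
step 1: K = P̄·Hᵀ·S⁻¹ = [-72/355; 1448/4899]
step 1: x' = x̄ + K·y = [-1268/1065, 1516/4899]
step 1: P' = (I − K·H)·P̄ = [2468/1065 472/213; 472/213 3860/1633]
step 2: x̄ = F·x = [2536/1065, -16916/8165]
step 2: P̄ = F·P·Fᵀ + Q = [14132/1065 -4864/355; -4864/355 624551/24495]
step 2: y = z − H·x̄ = [169162/24495]
step 2: S = H·P̄·Hᵀ + R = [2169257/8165]
step 2: K = P̄·Hᵀ·S⁻¹ = [-1321304/6507771; 1920334/6507771]
step 2: x' = x̄ + K·y = [19114616/19523313, -662440/19523313]
step 2: P' = (I − K·H)·P̄ = [45243796/19523313 43261840/19523313; 43261840/19523313 46142341/19523313]

step 0: x' = [142/237, -208/237], P' = [656/237 628/237; 628/237 659/237]
step 1: x' = [-1268/1065, 1516/4899], P' = [2468/1065 472/213; 472/213 3860/1633]
step 2: x' = [19114616/19523313, -662440/19523313], P' = [45243796/19523313 43261840/19523313; 43261840/19523313 46142341/19523313]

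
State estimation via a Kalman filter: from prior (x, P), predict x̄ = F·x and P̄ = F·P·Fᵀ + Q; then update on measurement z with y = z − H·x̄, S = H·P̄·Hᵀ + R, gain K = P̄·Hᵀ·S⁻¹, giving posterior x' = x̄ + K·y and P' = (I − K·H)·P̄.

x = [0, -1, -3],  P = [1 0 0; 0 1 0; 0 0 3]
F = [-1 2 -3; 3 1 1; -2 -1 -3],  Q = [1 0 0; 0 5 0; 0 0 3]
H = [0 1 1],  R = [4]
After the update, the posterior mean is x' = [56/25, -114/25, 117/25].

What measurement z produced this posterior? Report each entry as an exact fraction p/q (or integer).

z = [-1]

x̄ = F·x = [7, -4, 10]
P̄ = F·P·Fᵀ + Q = [33 -10 27; -10 18 -16; 27 -16 35]
S = H·P̄·Hᵀ + R = [25]
K = P̄·Hᵀ·S⁻¹ = [17/25; 2/25; 19/25]
x' − x̄ = [-119/25, -14/25, -133/25] = K·y
y = (KᵀK)⁻¹·Kᵀ·(x' − x̄) = [-7]
z = y + H·x̄ = [-7] + [6] = [-1]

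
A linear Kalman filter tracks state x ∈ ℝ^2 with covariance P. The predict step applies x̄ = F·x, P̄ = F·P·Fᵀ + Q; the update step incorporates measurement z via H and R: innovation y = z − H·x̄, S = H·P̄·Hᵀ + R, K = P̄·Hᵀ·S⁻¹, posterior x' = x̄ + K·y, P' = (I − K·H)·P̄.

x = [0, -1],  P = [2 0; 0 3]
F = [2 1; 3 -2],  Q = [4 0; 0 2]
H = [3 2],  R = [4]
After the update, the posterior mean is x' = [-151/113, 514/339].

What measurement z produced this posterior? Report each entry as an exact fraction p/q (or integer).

x̄ = F·x = [-1, 2]
P̄ = F·P·Fᵀ + Q = [15 6; 6 32]
S = H·P̄·Hᵀ + R = [339]
K = P̄·Hᵀ·S⁻¹ = [19/113; 82/339]
x' − x̄ = [-38/113, -164/339] = K·y
y = (KᵀK)⁻¹·Kᵀ·(x' − x̄) = [-2]
z = y + H·x̄ = [-2] + [1] = [-1]

z = [-1]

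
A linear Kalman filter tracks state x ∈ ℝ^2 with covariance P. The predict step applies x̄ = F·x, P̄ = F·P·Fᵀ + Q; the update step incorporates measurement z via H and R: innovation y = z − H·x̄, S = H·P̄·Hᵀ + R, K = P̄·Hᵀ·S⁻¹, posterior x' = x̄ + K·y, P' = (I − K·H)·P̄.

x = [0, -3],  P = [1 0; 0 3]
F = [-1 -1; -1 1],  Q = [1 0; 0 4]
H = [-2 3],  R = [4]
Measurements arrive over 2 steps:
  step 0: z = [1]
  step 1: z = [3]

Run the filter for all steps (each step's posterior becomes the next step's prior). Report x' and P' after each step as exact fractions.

step 0: x̄ = F·x = [3, -3]
step 0: P̄ = F·P·Fᵀ + Q = [5 -2; -2 8]
step 0: y = z − H·x̄ = [16]
step 0: S = H·P̄·Hᵀ + R = [120]
step 0: K = P̄·Hᵀ·S⁻¹ = [-2/15; 7/30]
step 0: x' = x̄ + K·y = [13/15, 11/15]
step 0: P' = (I − K·H)·P̄ = [43/15 26/15; 26/15 22/15]
step 1: x̄ = F·x = [-8/5, -2/15]
step 1: P̄ = F·P·Fᵀ + Q = [44/5 7/5; 7/5 73/15]
step 1: y = z − H·x̄ = [1/5]
step 1: S = H·P̄·Hᵀ + R = [331/5]
step 1: K = P̄·Hᵀ·S⁻¹ = [-67/331; 59/331]
step 1: x' = x̄ + K·y = [-543/331, -97/993]
step 1: P' = (I − K·H)·P̄ = [2015/331 1254/331; 1254/331 2744/993]

step 0: x' = [13/15, 11/15], P' = [43/15 26/15; 26/15 22/15]
step 1: x' = [-543/331, -97/993], P' = [2015/331 1254/331; 1254/331 2744/993]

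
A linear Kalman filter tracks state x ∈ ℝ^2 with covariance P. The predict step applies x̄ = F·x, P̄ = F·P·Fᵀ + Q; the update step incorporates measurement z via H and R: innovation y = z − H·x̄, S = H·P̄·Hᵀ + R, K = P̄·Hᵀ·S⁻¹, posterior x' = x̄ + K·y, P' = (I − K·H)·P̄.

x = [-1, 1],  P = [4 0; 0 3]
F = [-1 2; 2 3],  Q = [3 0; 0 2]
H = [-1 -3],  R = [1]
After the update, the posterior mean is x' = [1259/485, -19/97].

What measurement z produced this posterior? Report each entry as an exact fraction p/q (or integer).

z = [-2]

x̄ = F·x = [3, 1]
P̄ = F·P·Fᵀ + Q = [19 10; 10 45]
S = H·P̄·Hᵀ + R = [485]
K = P̄·Hᵀ·S⁻¹ = [-49/485; -29/97]
x' − x̄ = [-196/485, -116/97] = K·y
y = (KᵀK)⁻¹·Kᵀ·(x' − x̄) = [4]
z = y + H·x̄ = [4] + [-6] = [-2]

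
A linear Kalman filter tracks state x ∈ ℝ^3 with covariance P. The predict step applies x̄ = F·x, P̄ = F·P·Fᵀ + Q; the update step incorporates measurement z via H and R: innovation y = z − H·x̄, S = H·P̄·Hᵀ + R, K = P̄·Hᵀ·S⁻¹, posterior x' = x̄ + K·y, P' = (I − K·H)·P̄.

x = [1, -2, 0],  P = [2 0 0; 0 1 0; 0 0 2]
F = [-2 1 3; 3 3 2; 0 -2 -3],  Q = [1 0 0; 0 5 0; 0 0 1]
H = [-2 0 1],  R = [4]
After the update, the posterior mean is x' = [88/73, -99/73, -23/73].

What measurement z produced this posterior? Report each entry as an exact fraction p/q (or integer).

z = [-3]

x̄ = F·x = [-4, -3, 4]
P̄ = F·P·Fᵀ + Q = [28 3 -20; 3 40 -18; -20 -18 23]
S = H·P̄·Hᵀ + R = [219]
K = P̄·Hᵀ·S⁻¹ = [-76/219; -8/73; 21/73]
x' − x̄ = [380/73, 120/73, -315/73] = K·y
y = (KᵀK)⁻¹·Kᵀ·(x' − x̄) = [-15]
z = y + H·x̄ = [-15] + [12] = [-3]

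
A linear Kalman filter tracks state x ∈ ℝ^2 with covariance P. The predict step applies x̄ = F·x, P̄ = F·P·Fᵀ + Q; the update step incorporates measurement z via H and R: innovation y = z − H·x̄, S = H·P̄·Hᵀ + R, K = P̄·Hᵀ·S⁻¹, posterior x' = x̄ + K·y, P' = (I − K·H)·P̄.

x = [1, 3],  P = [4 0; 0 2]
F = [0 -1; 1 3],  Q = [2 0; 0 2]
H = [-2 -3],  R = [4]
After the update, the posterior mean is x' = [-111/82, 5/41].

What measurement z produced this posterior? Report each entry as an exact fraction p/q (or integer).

z = [3]

x̄ = F·x = [-3, 10]
P̄ = F·P·Fᵀ + Q = [4 -6; -6 24]
S = H·P̄·Hᵀ + R = [164]
K = P̄·Hᵀ·S⁻¹ = [5/82; -15/41]
x' − x̄ = [135/82, -405/41] = K·y
y = (KᵀK)⁻¹·Kᵀ·(x' − x̄) = [27]
z = y + H·x̄ = [27] + [-24] = [3]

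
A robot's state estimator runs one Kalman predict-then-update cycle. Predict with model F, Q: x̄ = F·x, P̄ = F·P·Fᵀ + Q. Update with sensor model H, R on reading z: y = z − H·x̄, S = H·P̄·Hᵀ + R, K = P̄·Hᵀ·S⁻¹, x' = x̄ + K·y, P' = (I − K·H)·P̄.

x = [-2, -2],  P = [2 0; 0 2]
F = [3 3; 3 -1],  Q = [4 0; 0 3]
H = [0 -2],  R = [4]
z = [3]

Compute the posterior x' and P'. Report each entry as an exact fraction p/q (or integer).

x' = [-43/4, -77/48]
P' = [34 1/2; 1/2 23/24]

x̄ = F·x = [-12, -4]
P̄ = F·P·Fᵀ + Q = [40 12; 12 23]
y = z − H·x̄ = [-5]
S = H·P̄·Hᵀ + R = [96]
K = P̄·Hᵀ·S⁻¹ = [-1/4; -23/48]
x' = x̄ + K·y = [-43/4, -77/48]
P' = (I − K·H)·P̄ = [34 1/2; 1/2 23/24]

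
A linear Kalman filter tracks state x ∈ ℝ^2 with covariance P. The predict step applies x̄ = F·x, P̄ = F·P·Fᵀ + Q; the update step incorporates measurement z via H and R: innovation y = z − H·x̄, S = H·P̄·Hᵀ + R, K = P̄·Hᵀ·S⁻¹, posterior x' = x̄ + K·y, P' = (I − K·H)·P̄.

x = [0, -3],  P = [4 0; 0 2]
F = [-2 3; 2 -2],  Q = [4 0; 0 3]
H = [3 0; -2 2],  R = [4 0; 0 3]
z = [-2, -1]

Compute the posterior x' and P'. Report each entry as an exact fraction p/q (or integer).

x̄ = F·x = [-9, 6]
P̄ = F·P·Fᵀ + Q = [38 -28; -28 27]
y = z − H·x̄ = [25, -31]
S = H·P̄·Hᵀ + R = [346 -396; -396 487]
K = P̄·Hᵀ·S⁻¹ = [1623/5843 -264/5843; 1326/5843 2398/5843]
x' = x̄ + K·y = [-3828/5843, -6130/5843]
P' = (I − K·H)·P̄ = [2164/5843 1768/5843; 1768/5843 5365/5843]

x' = [-3828/5843, -6130/5843]
P' = [2164/5843 1768/5843; 1768/5843 5365/5843]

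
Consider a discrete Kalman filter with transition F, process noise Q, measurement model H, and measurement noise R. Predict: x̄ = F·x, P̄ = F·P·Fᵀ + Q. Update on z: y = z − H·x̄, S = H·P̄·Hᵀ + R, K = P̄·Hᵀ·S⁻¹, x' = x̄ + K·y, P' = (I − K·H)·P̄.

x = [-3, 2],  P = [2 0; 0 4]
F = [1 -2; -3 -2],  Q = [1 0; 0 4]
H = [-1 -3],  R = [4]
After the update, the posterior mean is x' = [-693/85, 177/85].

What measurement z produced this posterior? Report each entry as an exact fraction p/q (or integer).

x̄ = F·x = [-7, 5]
P̄ = F·P·Fᵀ + Q = [19 10; 10 38]
S = H·P̄·Hᵀ + R = [425]
K = P̄·Hᵀ·S⁻¹ = [-49/425; -124/425]
x' − x̄ = [-98/85, -248/85] = K·y
y = (KᵀK)⁻¹·Kᵀ·(x' − x̄) = [10]
z = y + H·x̄ = [10] + [-8] = [2]

z = [2]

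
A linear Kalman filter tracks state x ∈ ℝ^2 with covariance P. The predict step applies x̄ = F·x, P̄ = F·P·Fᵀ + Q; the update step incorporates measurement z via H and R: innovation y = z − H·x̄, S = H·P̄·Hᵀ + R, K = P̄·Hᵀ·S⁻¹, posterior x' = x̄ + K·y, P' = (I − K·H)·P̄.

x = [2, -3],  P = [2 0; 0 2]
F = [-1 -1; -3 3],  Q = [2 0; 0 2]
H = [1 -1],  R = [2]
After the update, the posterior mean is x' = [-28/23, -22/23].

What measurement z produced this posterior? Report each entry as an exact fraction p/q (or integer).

z = [-1]

x̄ = F·x = [1, -15]
P̄ = F·P·Fᵀ + Q = [6 0; 0 38]
S = H·P̄·Hᵀ + R = [46]
K = P̄·Hᵀ·S⁻¹ = [3/23; -19/23]
x' − x̄ = [-51/23, 323/23] = K·y
y = (KᵀK)⁻¹·Kᵀ·(x' − x̄) = [-17]
z = y + H·x̄ = [-17] + [16] = [-1]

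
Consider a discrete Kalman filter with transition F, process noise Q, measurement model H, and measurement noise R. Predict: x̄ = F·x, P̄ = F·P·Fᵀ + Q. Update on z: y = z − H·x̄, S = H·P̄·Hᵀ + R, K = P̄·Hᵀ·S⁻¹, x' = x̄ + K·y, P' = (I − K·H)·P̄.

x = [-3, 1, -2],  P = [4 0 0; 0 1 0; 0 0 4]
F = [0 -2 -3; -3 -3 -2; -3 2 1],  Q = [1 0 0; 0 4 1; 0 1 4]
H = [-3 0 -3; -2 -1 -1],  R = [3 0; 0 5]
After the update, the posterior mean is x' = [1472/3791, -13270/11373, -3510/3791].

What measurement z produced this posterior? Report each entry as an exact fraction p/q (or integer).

x̄ = F·x = [4, 10, 9]
P̄ = F·P·Fᵀ + Q = [41 30 -16; 30 65 23; -16 23 48]
S = H·P̄·Hᵀ + R = [516 405; 405 384]
K = P̄·Hᵀ·S⁻¹ = [1120/3791 -2129/3791; -124/3791 -3991/11373; -2341/3791 2084/3791]
x' − x̄ = [-13692/3791, -127000/11373, -37629/3791] = K·y
y = (KᵀK)⁻¹·Kᵀ·(x' − x̄) = [41, 28]
z = y + H·x̄ = [41, 28] + [-39, -27] = [2, 1]

z = [2, 1]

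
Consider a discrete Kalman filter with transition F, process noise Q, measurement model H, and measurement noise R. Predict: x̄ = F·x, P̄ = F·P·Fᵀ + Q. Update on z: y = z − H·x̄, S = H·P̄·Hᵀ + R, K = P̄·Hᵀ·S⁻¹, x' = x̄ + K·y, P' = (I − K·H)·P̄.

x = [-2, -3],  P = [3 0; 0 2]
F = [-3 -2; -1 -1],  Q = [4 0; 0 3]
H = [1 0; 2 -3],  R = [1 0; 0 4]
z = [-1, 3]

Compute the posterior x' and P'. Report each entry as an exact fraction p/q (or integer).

x̄ = F·x = [12, 5]
P̄ = F·P·Fᵀ + Q = [39 13; 13 8]
y = z − H·x̄ = [-13, -6]
S = H·P̄·Hᵀ + R = [40 39; 39 76]
K = P̄·Hᵀ·S⁻¹ = [1443/1519 39/1519; 130/217 -61/217]
x' = x̄ + K·y = [-765/1519, -239/217]
P' = (I − K·H)·P̄ = [1443/1519 130/217; 130/217 24/31]

x' = [-765/1519, -239/217]
P' = [1443/1519 130/217; 130/217 24/31]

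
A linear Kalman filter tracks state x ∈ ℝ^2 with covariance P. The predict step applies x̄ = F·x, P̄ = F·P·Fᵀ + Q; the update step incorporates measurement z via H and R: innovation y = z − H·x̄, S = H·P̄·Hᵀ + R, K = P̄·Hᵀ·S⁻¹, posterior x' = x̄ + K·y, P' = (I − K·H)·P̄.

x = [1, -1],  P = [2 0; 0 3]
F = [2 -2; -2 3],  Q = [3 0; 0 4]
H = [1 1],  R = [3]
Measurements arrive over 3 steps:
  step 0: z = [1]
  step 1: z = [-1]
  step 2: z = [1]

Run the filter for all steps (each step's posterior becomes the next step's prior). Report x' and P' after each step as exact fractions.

step 0: x̄ = F·x = [4, -5]
step 0: P̄ = F·P·Fᵀ + Q = [23 -26; -26 39]
step 0: y = z − H·x̄ = [2]
step 0: S = H·P̄·Hᵀ + R = [13]
step 0: K = P̄·Hᵀ·S⁻¹ = [-3/13; 1]
step 0: x' = x̄ + K·y = [46/13, -3]
step 0: P' = (I − K·H)·P̄ = [290/13 -23; -23 26]
step 1: x̄ = F·x = [170/13, -209/13]
step 1: P̄ = F·P·Fᵀ + Q = [4943/13 -6178/13; -6178/13 7842/13]
step 1: y = z − H·x̄ = [2]
step 1: S = H·P̄·Hᵀ + R = [36]
step 1: K = P̄·Hᵀ·S⁻¹ = [-95/36; 32/9]
step 1: x' = x̄ + K·y = [1825/234, -1049/117]
step 1: P' = (I − K·H)·P̄ = [60623/468 -16082/117; -16082/117 17330/117]
step 2: x̄ = F·x = [3923/117, -4972/117]
step 2: P̄ = F·P·Fᵀ + Q = [258950/117 -325423/117; -325423/117 410045/117]
step 2: y = z − H·x̄ = [1166/117]
step 2: S = H·P̄·Hᵀ + R = [18500/117]
step 2: K = P̄·Hᵀ·S⁻¹ = [-66473/18500; 42311/9250]
step 2: x' = x̄ + K·y = [-21077/9250, 14289/4625]
step 2: P' = (I − K·H)·P̄ = [3178763/18500 -1689091/9250; -1689091/9250 908012/4625]

step 0: x' = [46/13, -3], P' = [290/13 -23; -23 26]
step 1: x' = [1825/234, -1049/117], P' = [60623/468 -16082/117; -16082/117 17330/117]
step 2: x' = [-21077/9250, 14289/4625], P' = [3178763/18500 -1689091/9250; -1689091/9250 908012/4625]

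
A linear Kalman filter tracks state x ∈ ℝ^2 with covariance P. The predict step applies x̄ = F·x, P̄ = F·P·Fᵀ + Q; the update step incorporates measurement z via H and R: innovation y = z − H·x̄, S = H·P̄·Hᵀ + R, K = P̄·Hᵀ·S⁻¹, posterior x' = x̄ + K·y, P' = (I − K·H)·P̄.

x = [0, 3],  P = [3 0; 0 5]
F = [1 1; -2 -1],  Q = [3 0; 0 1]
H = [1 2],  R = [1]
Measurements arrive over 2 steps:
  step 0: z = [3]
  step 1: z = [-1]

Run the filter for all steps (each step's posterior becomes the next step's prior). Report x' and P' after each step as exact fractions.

step 0: x' = [27/20, 3/4], P' = [319/40 -33/8; -33/8 19/8]
step 1: x' = [947/574, -1559/1148], P' = [2465/574 -2533/1148; -2533/1148 3165/2296]

step 0: x̄ = F·x = [3, -3]
step 0: P̄ = F·P·Fᵀ + Q = [11 -11; -11 18]
step 0: y = z − H·x̄ = [6]
step 0: S = H·P̄·Hᵀ + R = [40]
step 0: K = P̄·Hᵀ·S⁻¹ = [-11/40; 5/8]
step 0: x' = x̄ + K·y = [27/20, 3/4]
step 0: P' = (I − K·H)·P̄ = [319/40 -33/8; -33/8 19/8]
step 1: x̄ = F·x = [21/10, -69/20]
step 1: P̄ = F·P·Fᵀ + Q = [51/10 -119/20; -119/20 751/40]
step 1: y = z − H·x̄ = [19/5]
step 1: S = H·P̄·Hᵀ + R = [287/5]
step 1: K = P̄·Hᵀ·S⁻¹ = [-34/287; 158/287]
step 1: x' = x̄ + K·y = [947/574, -1559/1148]
step 1: P' = (I − K·H)·P̄ = [2465/574 -2533/1148; -2533/1148 3165/2296]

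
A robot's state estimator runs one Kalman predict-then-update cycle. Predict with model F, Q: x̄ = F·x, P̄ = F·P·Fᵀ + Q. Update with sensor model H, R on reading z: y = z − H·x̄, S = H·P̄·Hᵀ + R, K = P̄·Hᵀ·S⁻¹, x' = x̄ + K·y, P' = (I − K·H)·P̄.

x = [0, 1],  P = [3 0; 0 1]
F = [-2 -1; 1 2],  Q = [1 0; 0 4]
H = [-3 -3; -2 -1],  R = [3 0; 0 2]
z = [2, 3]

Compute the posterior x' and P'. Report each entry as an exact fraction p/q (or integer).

x' = [-841/361, 617/361]
P' = [658/361 -736/361; -736/361 922/361]

x̄ = F·x = [-1, 2]
P̄ = F·P·Fᵀ + Q = [14 -8; -8 11]
y = z − H·x̄ = [5, 3]
S = H·P̄·Hᵀ + R = [84 45; 45 37]
K = P̄·Hᵀ·S⁻¹ = [78/361 -290/361; -186/361 275/361]
x' = x̄ + K·y = [-841/361, 617/361]
P' = (I − K·H)·P̄ = [658/361 -736/361; -736/361 922/361]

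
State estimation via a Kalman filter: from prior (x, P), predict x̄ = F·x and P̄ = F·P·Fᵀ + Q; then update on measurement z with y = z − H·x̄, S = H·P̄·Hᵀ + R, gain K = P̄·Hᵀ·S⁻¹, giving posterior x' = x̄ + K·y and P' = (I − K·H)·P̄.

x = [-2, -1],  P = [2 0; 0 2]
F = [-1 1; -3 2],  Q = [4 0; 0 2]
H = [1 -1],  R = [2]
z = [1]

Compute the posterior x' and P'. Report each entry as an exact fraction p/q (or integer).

x' = [5/9, 0]
P' = [70/9 8; 8 10]

x̄ = F·x = [1, 4]
P̄ = F·P·Fᵀ + Q = [8 10; 10 28]
y = z − H·x̄ = [4]
S = H·P̄·Hᵀ + R = [18]
K = P̄·Hᵀ·S⁻¹ = [-1/9; -1]
x' = x̄ + K·y = [5/9, 0]
P' = (I − K·H)·P̄ = [70/9 8; 8 10]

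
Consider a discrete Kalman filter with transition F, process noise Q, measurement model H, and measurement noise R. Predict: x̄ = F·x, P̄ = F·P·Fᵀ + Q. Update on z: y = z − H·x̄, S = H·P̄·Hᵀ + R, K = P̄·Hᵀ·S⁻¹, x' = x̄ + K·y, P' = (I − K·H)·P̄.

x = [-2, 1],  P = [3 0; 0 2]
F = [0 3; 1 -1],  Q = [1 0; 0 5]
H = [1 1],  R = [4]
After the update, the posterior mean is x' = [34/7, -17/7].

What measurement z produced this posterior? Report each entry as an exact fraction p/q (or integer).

z = [3]

x̄ = F·x = [3, -3]
P̄ = F·P·Fᵀ + Q = [19 -6; -6 10]
S = H·P̄·Hᵀ + R = [21]
K = P̄·Hᵀ·S⁻¹ = [13/21; 4/21]
x' − x̄ = [13/7, 4/7] = K·y
y = (KᵀK)⁻¹·Kᵀ·(x' − x̄) = [3]
z = y + H·x̄ = [3] + [0] = [3]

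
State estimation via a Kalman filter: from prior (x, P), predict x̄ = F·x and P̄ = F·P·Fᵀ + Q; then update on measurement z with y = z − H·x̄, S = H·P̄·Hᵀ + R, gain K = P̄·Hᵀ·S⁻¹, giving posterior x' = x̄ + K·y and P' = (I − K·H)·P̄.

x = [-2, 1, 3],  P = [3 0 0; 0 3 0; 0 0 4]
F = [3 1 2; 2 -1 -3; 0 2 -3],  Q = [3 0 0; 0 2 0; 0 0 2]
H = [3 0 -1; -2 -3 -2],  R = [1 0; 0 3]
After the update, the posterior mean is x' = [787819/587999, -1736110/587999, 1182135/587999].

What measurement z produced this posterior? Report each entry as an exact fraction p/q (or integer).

z = [2, 2]

x̄ = F·x = [1, -14, -7]
P̄ = F·P·Fᵀ + Q = [49 -9 -18; -9 53 30; -18 30 50]
S = H·P̄·Hᵀ + R = [600 49; 49 984]
K = P̄·Hᵀ·S⁻¹ = [164075/587999 -29085/587999; -46239/587999 -117807/587999; -94790/587999 -87304/587999]
x' − x̄ = [199820/587999, 6495876/587999, 5298128/587999] = K·y
y = (KᵀK)⁻¹·Kᵀ·(x' − x̄) = [-8, -52]
z = y + H·x̄ = [-8, -52] + [10, 54] = [2, 2]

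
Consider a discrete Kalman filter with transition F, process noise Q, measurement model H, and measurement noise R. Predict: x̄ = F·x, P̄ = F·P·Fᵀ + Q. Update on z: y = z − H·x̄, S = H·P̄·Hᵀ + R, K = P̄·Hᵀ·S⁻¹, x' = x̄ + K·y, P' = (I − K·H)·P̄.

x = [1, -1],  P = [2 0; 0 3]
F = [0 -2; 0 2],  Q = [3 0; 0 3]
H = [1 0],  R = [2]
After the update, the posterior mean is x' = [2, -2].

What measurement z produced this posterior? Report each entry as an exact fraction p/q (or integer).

z = [2]

x̄ = F·x = [2, -2]
P̄ = F·P·Fᵀ + Q = [15 -12; -12 15]
S = H·P̄·Hᵀ + R = [17]
K = P̄·Hᵀ·S⁻¹ = [15/17; -12/17]
x' − x̄ = [0, 0] = K·y
y = (KᵀK)⁻¹·Kᵀ·(x' − x̄) = [0]
z = y + H·x̄ = [0] + [2] = [2]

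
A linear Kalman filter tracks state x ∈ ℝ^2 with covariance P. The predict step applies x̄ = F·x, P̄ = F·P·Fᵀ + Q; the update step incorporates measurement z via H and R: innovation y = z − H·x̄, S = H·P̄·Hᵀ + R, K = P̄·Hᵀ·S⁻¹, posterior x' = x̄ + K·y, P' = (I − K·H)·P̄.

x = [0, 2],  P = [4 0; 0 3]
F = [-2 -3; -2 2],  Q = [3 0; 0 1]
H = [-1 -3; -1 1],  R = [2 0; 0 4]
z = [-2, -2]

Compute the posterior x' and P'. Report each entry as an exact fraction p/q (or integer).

x' = [17498/11313, 1640/11313]
P' = [25454/11313 -6658/11313; -6658/11313 4106/11313]

x̄ = F·x = [-6, 4]
P̄ = F·P·Fᵀ + Q = [46 -2; -2 29]
y = z − H·x̄ = [4, -12]
S = H·P̄·Hᵀ + R = [297 -45; -45 83]
K = P̄·Hᵀ·S⁻¹ = [-2740/11313 -892/1257; -2830/11313 299/1257]
x' = x̄ + K·y = [17498/11313, 1640/11313]
P' = (I − K·H)·P̄ = [25454/11313 -6658/11313; -6658/11313 4106/11313]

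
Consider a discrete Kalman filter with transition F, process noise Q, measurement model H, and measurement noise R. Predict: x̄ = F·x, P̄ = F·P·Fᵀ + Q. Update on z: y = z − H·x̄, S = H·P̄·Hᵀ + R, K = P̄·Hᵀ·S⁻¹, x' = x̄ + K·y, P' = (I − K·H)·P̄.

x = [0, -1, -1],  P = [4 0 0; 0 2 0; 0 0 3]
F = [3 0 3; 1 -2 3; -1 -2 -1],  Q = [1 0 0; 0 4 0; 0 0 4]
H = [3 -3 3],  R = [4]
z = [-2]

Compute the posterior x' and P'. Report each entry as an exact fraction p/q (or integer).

x' = [-126/37, -13/148, 399/148]
P' = [2332/37 1524/37 -804/37; 1524/37 5635/148 -497/148; -804/37 -497/148 2731/148]

x̄ = F·x = [-3, -1, 3]
P̄ = F·P·Fᵀ + Q = [64 39 -21; 39 43 -5; -21 -5 19]
y = z − H·x̄ = [-5]
S = H·P̄·Hᵀ + R = [148]
K = P̄·Hᵀ·S⁻¹ = [3/37; -27/148; 9/148]
x' = x̄ + K·y = [-126/37, -13/148, 399/148]
P' = (I − K·H)·P̄ = [2332/37 1524/37 -804/37; 1524/37 5635/148 -497/148; -804/37 -497/148 2731/148]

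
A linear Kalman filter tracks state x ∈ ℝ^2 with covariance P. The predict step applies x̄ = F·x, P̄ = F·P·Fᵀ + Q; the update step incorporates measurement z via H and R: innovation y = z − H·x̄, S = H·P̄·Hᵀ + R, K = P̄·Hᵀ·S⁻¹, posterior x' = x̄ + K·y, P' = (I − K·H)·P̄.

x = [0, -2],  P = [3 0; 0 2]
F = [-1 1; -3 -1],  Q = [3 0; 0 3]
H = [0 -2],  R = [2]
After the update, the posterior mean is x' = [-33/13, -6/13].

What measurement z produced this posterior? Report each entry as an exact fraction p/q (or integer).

x̄ = F·x = [-2, 2]
P̄ = F·P·Fᵀ + Q = [8 7; 7 32]
S = H·P̄·Hᵀ + R = [130]
K = P̄·Hᵀ·S⁻¹ = [-7/65; -32/65]
x' − x̄ = [-7/13, -32/13] = K·y
y = (KᵀK)⁻¹·Kᵀ·(x' − x̄) = [5]
z = y + H·x̄ = [5] + [-4] = [1]

z = [1]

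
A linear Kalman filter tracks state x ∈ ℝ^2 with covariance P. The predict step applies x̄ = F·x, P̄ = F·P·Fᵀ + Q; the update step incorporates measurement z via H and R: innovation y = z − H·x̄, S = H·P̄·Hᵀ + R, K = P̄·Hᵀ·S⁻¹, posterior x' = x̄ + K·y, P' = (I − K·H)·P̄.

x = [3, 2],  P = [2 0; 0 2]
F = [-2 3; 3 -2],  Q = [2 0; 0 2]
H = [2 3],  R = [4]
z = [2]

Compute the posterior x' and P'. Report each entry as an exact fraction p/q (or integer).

x̄ = F·x = [0, 5]
P̄ = F·P·Fᵀ + Q = [28 -24; -24 28]
y = z − H·x̄ = [-13]
S = H·P̄·Hᵀ + R = [80]
K = P̄·Hᵀ·S⁻¹ = [-1/5; 9/20]
x' = x̄ + K·y = [13/5, -17/20]
P' = (I − K·H)·P̄ = [124/5 -84/5; -84/5 59/5]

x' = [13/5, -17/20]
P' = [124/5 -84/5; -84/5 59/5]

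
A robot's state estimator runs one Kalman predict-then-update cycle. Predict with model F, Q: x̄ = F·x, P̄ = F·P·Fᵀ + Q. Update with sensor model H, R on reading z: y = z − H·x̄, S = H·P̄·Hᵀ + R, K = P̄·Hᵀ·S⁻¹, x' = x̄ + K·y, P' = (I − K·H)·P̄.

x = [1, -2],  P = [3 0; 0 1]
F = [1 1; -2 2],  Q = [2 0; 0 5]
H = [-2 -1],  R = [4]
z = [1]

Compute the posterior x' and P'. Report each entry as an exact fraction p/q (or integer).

x̄ = F·x = [-1, -6]
P̄ = F·P·Fᵀ + Q = [6 -4; -4 21]
y = z − H·x̄ = [-7]
S = H·P̄·Hᵀ + R = [33]
K = P̄·Hᵀ·S⁻¹ = [-8/33; -13/33]
x' = x̄ + K·y = [23/33, -107/33]
P' = (I − K·H)·P̄ = [134/33 -236/33; -236/33 524/33]

x' = [23/33, -107/33]
P' = [134/33 -236/33; -236/33 524/33]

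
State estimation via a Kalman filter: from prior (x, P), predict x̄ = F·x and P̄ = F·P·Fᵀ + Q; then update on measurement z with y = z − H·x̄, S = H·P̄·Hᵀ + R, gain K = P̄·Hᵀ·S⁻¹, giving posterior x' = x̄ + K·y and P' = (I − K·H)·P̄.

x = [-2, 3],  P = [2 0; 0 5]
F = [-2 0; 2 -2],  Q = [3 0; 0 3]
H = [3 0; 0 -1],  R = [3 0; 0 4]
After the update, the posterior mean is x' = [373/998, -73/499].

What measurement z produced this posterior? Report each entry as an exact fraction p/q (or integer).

x̄ = F·x = [4, -10]
P̄ = F·P·Fᵀ + Q = [11 -8; -8 31]
S = H·P̄·Hᵀ + R = [102 24; 24 35]
K = P̄·Hᵀ·S⁻¹ = [321/998 4/499; -16/499 -431/499]
x' − x̄ = [-3619/998, 4917/499] = K·y
y = (KᵀK)⁻¹·Kᵀ·(x' − x̄) = [-11, -11]
z = y + H·x̄ = [-11, -11] + [12, 10] = [1, -1]

z = [1, -1]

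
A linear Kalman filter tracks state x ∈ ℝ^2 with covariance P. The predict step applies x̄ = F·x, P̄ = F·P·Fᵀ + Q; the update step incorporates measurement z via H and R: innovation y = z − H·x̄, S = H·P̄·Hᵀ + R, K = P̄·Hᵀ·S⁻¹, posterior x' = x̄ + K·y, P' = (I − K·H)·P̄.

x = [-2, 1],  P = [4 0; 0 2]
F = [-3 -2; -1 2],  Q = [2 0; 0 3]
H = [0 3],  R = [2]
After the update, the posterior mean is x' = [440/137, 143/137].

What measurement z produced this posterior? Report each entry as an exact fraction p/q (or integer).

z = [3]

x̄ = F·x = [4, 4]
P̄ = F·P·Fᵀ + Q = [46 4; 4 15]
S = H·P̄·Hᵀ + R = [137]
K = P̄·Hᵀ·S⁻¹ = [12/137; 45/137]
x' − x̄ = [-108/137, -405/137] = K·y
y = (KᵀK)⁻¹·Kᵀ·(x' − x̄) = [-9]
z = y + H·x̄ = [-9] + [12] = [3]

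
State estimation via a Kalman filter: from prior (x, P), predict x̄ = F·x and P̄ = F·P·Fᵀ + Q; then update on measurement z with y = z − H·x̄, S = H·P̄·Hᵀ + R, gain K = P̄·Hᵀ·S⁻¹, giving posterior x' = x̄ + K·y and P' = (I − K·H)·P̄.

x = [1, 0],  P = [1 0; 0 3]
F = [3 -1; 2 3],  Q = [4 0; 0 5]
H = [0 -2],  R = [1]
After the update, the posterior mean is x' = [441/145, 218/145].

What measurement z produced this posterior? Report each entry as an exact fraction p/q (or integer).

z = [-3]

x̄ = F·x = [3, 2]
P̄ = F·P·Fᵀ + Q = [16 -3; -3 36]
S = H·P̄·Hᵀ + R = [145]
K = P̄·Hᵀ·S⁻¹ = [6/145; -72/145]
x' − x̄ = [6/145, -72/145] = K·y
y = (KᵀK)⁻¹·Kᵀ·(x' − x̄) = [1]
z = y + H·x̄ = [1] + [-4] = [-3]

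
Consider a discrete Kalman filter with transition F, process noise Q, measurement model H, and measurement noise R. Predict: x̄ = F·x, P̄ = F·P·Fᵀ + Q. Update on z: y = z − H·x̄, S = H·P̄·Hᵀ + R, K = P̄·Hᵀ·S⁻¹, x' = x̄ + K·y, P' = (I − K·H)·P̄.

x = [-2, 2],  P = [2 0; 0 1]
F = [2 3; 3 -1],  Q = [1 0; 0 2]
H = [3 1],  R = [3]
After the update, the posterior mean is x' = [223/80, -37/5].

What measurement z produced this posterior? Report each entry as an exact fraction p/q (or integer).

x̄ = F·x = [2, -8]
P̄ = F·P·Fᵀ + Q = [18 9; 9 21]
S = H·P̄·Hᵀ + R = [240]
K = P̄·Hᵀ·S⁻¹ = [21/80; 1/5]
x' − x̄ = [63/80, 3/5] = K·y
y = (KᵀK)⁻¹·Kᵀ·(x' − x̄) = [3]
z = y + H·x̄ = [3] + [-2] = [1]

z = [1]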